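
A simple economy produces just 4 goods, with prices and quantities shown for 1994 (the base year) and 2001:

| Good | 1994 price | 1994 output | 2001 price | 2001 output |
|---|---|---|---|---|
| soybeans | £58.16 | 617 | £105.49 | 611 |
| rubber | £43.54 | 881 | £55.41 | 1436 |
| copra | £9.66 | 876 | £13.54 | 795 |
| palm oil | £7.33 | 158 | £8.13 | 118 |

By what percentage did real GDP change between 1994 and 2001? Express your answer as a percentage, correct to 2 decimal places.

27.12%

Real GDP 1994 = Nominal GDP 1994 = 58.16·617 + 43.54·881 + 9.66·876 + 7.33·158 = 83863.76.
Real GDP 2001 (at 1994 prices) = 58.16·611 + 43.54·1436 + 9.66·795 + 7.33·118 = 106603.84.
Real growth = 106603.84/83863.76 − 1 = 0.2712.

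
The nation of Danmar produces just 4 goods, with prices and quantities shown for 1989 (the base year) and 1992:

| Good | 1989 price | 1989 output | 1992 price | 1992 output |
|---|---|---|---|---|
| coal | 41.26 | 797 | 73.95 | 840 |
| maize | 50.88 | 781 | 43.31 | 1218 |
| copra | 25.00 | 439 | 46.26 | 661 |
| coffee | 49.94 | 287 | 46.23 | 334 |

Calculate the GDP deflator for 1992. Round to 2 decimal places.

123.92

Nominal GDP 1992 = 73.95·840 + 43.31·1218 + 46.26·661 + 46.23·334 = 160888.26.
Real GDP 1992 (at 1989 prices) = 41.26·840 + 50.88·1218 + 25.00·661 + 49.94·334 = 129835.20.
Deflator = Nominal/Real × 100 = 160888.26/129835.20 × 100 = 123.917.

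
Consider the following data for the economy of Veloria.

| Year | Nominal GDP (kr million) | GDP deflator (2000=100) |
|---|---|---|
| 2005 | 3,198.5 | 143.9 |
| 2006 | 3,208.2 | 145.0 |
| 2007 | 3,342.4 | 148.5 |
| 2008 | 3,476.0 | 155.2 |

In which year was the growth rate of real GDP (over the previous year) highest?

2006: real = 3208.2/1.450 = 2212.55; growth vs 2005 (2222.72) = -0.46%.
2007: real = 3342.4/1.485 = 2250.77; growth vs 2006 (2212.55) = 1.73%.
2008: real = 3476.0/1.552 = 2239.69; growth vs 2007 (2250.77) = -0.49%.

2007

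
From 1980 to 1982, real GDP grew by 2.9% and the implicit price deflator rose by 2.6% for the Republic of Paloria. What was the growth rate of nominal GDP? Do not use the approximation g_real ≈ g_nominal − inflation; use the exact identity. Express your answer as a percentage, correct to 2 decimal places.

5.58%

(1 + g_nom) = (1 + g_real)(1 + π) = 1.0290 × 1.0260 = 1.05575.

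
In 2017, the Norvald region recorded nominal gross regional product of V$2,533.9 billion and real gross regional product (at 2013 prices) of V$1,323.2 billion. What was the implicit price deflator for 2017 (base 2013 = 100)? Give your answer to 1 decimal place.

191.5

implicit price deflator = (Nominal / Real) × 100 = 2533.9 / 1323.2 × 100 = 191.50.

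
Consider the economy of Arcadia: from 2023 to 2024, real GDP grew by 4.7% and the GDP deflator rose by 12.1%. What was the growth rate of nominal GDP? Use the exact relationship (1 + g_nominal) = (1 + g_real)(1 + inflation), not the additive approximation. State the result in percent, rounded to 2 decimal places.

(1 + g_nom) = (1 + g_real)(1 + π) = 1.0470 × 1.1210 = 1.17369.

17.37%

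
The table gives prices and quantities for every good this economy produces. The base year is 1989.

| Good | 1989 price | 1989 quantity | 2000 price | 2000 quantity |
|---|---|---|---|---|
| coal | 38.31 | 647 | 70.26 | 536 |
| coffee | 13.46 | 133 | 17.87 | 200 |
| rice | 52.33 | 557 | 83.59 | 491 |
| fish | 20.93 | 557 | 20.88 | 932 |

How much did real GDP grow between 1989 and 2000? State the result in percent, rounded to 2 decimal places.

Real GDP 1989 = Nominal GDP 1989 = 38.31·647 + 13.46·133 + 52.33·557 + 20.93·557 = 67382.57.
Real GDP 2000 (at 1989 prices) = 38.31·536 + 13.46·200 + 52.33·491 + 20.93·932 = 68426.95.
Real growth = 68426.95/67382.57 − 1 = 0.0155.

1.55%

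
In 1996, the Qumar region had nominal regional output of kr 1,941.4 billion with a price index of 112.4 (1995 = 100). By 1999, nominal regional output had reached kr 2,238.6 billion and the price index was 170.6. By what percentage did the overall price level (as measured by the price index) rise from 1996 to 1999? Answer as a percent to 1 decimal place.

51.8%

Price-level change = 170.6 / 112.4 − 1 = 0.5178.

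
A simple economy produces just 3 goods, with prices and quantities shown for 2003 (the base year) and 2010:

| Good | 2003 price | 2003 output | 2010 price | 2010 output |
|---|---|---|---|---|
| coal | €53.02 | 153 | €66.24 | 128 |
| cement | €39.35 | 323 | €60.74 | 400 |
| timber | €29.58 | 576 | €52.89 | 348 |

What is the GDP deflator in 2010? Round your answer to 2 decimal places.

Nominal GDP 2010 = 66.24·128 + 60.74·400 + 52.89·348 = 51180.44.
Real GDP 2010 (at 2003 prices) = 53.02·128 + 39.35·400 + 29.58·348 = 32820.40.
Deflator = Nominal/Real × 100 = 51180.44/32820.40 × 100 = 155.941.

155.94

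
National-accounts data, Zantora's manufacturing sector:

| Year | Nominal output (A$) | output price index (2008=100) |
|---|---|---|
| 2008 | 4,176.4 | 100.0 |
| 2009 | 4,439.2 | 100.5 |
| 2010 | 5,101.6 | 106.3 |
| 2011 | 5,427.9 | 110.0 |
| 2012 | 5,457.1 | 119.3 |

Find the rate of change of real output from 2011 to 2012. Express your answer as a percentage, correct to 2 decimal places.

-7.30%

Real output 2011 = 5427.9/1.100 = 4934.45.
Real output 2012 = 5457.1/1.193 = 4574.27.
Change = 4574.27/4934.45 − 1 = -0.0730.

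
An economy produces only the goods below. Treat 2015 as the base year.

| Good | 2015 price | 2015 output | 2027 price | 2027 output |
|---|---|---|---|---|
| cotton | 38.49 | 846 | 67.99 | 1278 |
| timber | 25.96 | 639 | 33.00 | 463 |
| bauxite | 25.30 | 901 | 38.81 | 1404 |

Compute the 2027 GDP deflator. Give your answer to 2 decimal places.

161.95

Nominal GDP 2027 = 67.99·1278 + 33.00·463 + 38.81·1404 = 156659.46.
Real GDP 2027 (at 2015 prices) = 38.49·1278 + 25.96·463 + 25.30·1404 = 96730.90.
Deflator = Nominal/Real × 100 = 156659.46/96730.90 × 100 = 161.954.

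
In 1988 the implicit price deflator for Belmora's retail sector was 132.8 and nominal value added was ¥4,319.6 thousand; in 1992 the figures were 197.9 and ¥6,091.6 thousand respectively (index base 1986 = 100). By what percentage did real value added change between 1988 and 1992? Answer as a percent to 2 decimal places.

-5.37%

Real value added 1988 = 4319.6 / 1.328 = 3252.71.
Real value added 1992 = 6091.6 / 1.979 = 3078.12.
Real growth = 3078.12 / 3252.71 − 1 = -0.0537.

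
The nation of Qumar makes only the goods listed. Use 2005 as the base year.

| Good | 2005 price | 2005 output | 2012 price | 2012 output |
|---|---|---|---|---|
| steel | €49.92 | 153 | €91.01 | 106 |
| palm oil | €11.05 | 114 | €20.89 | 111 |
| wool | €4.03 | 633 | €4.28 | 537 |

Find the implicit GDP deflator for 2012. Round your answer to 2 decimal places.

Nominal GDP 2012 = 91.01·106 + 20.89·111 + 4.28·537 = 14264.21.
Real GDP 2012 (at 2005 prices) = 49.92·106 + 11.05·111 + 4.03·537 = 8682.18.
Deflator = Nominal/Real × 100 = 14264.21/8682.18 × 100 = 164.293.

164.29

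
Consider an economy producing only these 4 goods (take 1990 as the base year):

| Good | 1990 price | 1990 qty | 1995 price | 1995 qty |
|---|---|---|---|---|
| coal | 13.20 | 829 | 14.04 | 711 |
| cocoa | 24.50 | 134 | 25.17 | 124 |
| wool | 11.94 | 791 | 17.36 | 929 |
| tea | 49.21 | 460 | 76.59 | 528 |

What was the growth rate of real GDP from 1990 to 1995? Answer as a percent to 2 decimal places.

Real GDP 1990 = Nominal GDP 1990 = 13.20·829 + 24.50·134 + 11.94·791 + 49.21·460 = 46306.94.
Real GDP 1995 (at 1990 prices) = 13.20·711 + 24.50·124 + 11.94·929 + 49.21·528 = 49498.34.
Real growth = 49498.34/46306.94 − 1 = 0.0689.

6.89%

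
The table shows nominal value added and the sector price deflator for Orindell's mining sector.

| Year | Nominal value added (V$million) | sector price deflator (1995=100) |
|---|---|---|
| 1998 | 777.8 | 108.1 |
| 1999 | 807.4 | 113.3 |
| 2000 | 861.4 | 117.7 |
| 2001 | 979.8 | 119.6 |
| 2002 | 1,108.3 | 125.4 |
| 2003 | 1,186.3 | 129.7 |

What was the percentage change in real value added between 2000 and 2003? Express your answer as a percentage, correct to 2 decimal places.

Real value added 2000 = 861.4/1.177 = 731.86.
Real value added 2003 = 1186.3/1.297 = 914.65.
Change = 914.65/731.86 − 1 = 0.2498.

24.98%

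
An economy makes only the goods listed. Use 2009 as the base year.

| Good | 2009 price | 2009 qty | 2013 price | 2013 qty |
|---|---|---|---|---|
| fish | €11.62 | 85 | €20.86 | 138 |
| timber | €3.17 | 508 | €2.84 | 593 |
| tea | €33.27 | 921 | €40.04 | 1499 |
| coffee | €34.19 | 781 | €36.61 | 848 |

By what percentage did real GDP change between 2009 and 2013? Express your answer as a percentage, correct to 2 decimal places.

Real GDP 2009 = Nominal GDP 2009 = 11.62·85 + 3.17·508 + 33.27·921 + 34.19·781 = 59942.12.
Real GDP 2013 (at 2009 prices) = 11.62·138 + 3.17·593 + 33.27·1499 + 34.19·848 = 82348.22.
Real growth = 82348.22/59942.12 − 1 = 0.3738.

37.38%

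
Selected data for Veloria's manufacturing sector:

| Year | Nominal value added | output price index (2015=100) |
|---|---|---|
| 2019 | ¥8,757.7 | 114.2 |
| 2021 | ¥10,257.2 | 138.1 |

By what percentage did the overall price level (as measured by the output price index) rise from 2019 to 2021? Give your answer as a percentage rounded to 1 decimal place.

Price-level change = 138.1 / 114.2 − 1 = 0.2093.

20.9%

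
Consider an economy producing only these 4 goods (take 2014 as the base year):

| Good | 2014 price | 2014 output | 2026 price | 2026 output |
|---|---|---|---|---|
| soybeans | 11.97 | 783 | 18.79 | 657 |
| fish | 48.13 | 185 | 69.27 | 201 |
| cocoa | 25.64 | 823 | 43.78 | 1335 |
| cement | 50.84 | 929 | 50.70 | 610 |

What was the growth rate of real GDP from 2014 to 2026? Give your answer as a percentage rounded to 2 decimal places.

Real GDP 2014 = Nominal GDP 2014 = 11.97·783 + 48.13·185 + 25.64·823 + 50.84·929 = 86608.64.
Real GDP 2026 (at 2014 prices) = 11.97·657 + 48.13·201 + 25.64·1335 + 50.84·610 = 82780.22.
Real growth = 82780.22/86608.64 − 1 = -0.0442.

-4.42%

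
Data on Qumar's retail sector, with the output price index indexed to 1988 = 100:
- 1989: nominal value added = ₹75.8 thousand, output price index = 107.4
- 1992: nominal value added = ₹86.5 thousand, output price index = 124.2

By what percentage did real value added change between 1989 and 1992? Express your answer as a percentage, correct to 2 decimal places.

-1.32%

Deflate each year: 1989 → 75.8/1.074 = 70.58; 1992 → 86.5/1.242 = 69.65.
So real value added changed by 69.65/70.58 − 1 = -0.0132, i.e. -1.32%.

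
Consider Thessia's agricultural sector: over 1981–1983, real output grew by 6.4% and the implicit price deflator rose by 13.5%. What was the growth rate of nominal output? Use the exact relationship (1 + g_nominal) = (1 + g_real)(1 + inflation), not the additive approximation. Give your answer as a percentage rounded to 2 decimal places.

20.76%

(1 + g_nom) = (1 + g_real)(1 + π) = 1.0640 × 1.1350 = 1.20764.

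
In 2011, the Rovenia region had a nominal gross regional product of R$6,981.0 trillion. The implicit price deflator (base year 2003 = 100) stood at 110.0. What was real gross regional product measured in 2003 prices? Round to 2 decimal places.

Real gross regional product = Nominal / (implicit price deflator/100) = 6981.0 / 1.100 = 6346.36.

R$6,346.36 trillion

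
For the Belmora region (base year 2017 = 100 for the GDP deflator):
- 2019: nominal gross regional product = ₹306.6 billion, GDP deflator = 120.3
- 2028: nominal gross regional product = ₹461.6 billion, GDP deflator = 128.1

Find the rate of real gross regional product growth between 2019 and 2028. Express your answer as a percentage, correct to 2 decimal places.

Real gross regional product 2019 = 306.6 / 1.203 = 254.86.
Real gross regional product 2028 = 461.6 / 1.281 = 360.34.
Real growth = 360.34 / 254.86 − 1 = 0.4139.

41.39%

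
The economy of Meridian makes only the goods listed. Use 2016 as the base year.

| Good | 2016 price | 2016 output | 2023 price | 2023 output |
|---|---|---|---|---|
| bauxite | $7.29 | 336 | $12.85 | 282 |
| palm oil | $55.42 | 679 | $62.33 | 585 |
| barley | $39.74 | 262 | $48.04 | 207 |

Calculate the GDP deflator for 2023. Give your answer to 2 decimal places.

Nominal GDP 2023 = 12.85·282 + 62.33·585 + 48.04·207 = 50031.03.
Real GDP 2023 (at 2016 prices) = 7.29·282 + 55.42·585 + 39.74·207 = 42702.66.
Deflator = Nominal/Real × 100 = 50031.03/42702.66 × 100 = 117.161.

117.16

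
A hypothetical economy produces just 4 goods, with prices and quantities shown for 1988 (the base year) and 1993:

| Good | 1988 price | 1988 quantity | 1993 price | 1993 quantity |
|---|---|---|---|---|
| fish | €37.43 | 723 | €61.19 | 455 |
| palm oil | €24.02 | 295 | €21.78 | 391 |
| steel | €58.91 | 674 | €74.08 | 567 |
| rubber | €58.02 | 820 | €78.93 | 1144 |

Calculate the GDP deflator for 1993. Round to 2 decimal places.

Nominal GDP 1993 = 61.19·455 + 21.78·391 + 74.08·567 + 78.93·1144 = 168656.71.
Real GDP 1993 (at 1988 prices) = 37.43·455 + 24.02·391 + 58.91·567 + 58.02·1144 = 126199.32.
Deflator = Nominal/Real × 100 = 168656.71/126199.32 × 100 = 133.643.

133.64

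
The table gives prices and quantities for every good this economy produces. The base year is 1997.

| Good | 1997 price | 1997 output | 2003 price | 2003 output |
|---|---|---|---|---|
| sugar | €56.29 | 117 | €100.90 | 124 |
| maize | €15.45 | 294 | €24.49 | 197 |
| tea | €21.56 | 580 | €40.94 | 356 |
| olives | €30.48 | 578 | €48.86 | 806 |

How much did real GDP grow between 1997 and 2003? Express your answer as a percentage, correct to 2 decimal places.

Real GDP 1997 = Nominal GDP 1997 = 56.29·117 + 15.45·294 + 21.56·580 + 30.48·578 = 41250.47.
Real GDP 2003 (at 1997 prices) = 56.29·124 + 15.45·197 + 21.56·356 + 30.48·806 = 42265.85.
Real growth = 42265.85/41250.47 − 1 = 0.0246.

2.46%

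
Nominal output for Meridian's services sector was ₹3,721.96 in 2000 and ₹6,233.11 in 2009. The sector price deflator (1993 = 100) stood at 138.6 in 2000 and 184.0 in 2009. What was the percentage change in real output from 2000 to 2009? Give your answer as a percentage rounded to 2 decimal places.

Deflate each year: 2000 → 3721.96/1.386 = 2685.40; 2009 → 6233.11/1.840 = 3387.56.
So real output changed by 3387.56/2685.40 − 1 = 0.2615, i.e. 26.15%.

26.15%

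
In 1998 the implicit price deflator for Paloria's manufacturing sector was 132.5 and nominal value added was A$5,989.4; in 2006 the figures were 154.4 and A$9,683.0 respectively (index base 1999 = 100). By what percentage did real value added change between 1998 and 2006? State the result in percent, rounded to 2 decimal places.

Deflate each year: 1998 → 5989.4/1.325 = 4520.30; 2006 → 9683.0/1.544 = 6271.37.
So real value added changed by 6271.37/4520.30 − 1 = 0.3874, i.e. 38.74%.

38.74%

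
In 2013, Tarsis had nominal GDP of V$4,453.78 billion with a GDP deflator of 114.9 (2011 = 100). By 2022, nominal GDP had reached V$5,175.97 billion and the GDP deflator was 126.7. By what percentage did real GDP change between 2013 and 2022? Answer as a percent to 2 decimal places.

Real GDP 2013 = 4453.78 / 1.149 = 3876.22.
Real GDP 2022 = 5175.97 / 1.267 = 4085.22.
Real growth = 4085.22 / 3876.22 − 1 = 0.0539.

5.39%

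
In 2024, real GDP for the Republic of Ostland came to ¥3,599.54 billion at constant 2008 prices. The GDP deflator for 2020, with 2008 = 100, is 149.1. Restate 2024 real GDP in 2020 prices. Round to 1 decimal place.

¥5,366.9 billion

Real GDP in 2020 prices = Real GDP in 2008 prices × (P_2020/P_2008) = 3599.54 × 1.491 = 5366.91.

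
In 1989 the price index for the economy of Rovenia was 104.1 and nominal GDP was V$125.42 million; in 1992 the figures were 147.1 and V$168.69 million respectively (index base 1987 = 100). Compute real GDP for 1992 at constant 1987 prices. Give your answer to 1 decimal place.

Real GDP = Nominal / (price index/100) = 168.69 / 1.471 = 114.68.

V$114.7 million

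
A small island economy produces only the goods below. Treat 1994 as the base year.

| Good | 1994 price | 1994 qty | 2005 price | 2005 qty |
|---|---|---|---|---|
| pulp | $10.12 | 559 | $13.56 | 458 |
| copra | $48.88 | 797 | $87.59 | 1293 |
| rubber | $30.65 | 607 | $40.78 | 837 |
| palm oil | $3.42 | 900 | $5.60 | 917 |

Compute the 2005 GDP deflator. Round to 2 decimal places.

164.27

Nominal GDP 2005 = 13.56·458 + 87.59·1293 + 40.78·837 + 5.60·917 = 158732.41.
Real GDP 2005 (at 1994 prices) = 10.12·458 + 48.88·1293 + 30.65·837 + 3.42·917 = 96626.99.
Deflator = Nominal/Real × 100 = 158732.41/96626.99 × 100 = 164.273.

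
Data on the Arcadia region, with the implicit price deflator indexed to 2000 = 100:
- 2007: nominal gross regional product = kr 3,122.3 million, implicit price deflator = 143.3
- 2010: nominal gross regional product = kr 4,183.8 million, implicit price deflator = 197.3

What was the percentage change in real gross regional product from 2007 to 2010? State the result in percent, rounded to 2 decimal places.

Deflate each year: 2007 → 3122.3/1.433 = 2178.86; 2010 → 4183.8/1.973 = 2120.53.
So real gross regional product changed by 2120.53/2178.86 − 1 = -0.0268, i.e. -2.68%.

-2.68%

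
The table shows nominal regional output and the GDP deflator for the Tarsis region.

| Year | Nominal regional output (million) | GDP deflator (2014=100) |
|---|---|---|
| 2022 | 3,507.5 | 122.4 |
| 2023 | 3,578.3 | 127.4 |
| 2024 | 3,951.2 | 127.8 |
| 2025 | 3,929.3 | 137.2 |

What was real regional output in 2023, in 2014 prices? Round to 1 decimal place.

Real regional output 2023 = 3578.3 / 1.274 = 2808.71.

2,808.7 million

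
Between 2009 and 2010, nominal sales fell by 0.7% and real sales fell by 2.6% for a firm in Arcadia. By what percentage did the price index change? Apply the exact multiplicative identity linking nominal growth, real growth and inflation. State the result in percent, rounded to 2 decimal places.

1.95%

(1 + g_nom) = (1 + g_real)(1 + π), so π = 0.9930 / 0.9740 − 1 = 0.01951.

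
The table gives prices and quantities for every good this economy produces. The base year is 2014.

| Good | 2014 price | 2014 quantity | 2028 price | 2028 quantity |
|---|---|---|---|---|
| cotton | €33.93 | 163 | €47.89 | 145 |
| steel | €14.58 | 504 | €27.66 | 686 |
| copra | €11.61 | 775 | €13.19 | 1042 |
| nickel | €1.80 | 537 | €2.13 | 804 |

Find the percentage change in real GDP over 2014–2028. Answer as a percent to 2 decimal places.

Real GDP 2014 = Nominal GDP 2014 = 33.93·163 + 14.58·504 + 11.61·775 + 1.80·537 = 22843.26.
Real GDP 2028 (at 2014 prices) = 33.93·145 + 14.58·686 + 11.61·1042 + 1.80·804 = 28466.55.
Real growth = 28466.55/22843.26 − 1 = 0.2462.

24.62%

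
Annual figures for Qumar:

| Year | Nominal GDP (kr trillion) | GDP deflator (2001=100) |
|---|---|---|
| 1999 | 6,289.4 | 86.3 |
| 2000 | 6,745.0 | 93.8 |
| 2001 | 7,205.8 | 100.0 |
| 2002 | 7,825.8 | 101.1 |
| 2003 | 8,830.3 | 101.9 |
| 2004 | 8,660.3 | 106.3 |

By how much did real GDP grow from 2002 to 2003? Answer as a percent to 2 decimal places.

11.95%

Real GDP 2002 = 7825.8/1.011 = 7740.65.
Real GDP 2003 = 8830.3/1.019 = 8665.65.
Change = 8665.65/7740.65 − 1 = 0.1195.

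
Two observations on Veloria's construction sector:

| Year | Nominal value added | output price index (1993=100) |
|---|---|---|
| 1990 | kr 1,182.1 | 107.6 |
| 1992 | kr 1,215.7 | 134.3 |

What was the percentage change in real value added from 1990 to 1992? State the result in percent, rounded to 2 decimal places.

-17.60%

Real value added 1990 = 1182.1 / 1.076 = 1098.61.
Real value added 1992 = 1215.7 / 1.343 = 905.21.
Real growth = 905.21 / 1098.61 − 1 = -0.1760.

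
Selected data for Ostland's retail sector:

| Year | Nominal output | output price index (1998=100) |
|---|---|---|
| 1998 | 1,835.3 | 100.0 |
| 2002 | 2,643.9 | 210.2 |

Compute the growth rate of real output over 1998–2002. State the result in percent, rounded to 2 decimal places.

Deflate each year: 1998 → 1835.3/1.000 = 1835.30; 2002 → 2643.9/2.102 = 1257.80.
So real output changed by 1257.80/1835.30 − 1 = -0.3147, i.e. -31.47%.

-31.47%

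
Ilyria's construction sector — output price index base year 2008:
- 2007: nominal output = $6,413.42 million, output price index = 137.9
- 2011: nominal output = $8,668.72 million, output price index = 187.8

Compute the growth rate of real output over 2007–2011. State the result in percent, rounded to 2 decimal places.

-0.75%

Real output 2007 = 6413.42 / 1.379 = 4650.78.
Real output 2011 = 8668.72 / 1.878 = 4615.93.
Real growth = 4615.93 / 4650.78 − 1 = -0.0075.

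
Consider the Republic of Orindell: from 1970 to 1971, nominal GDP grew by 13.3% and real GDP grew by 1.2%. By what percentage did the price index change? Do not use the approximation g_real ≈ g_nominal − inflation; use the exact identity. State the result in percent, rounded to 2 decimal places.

11.96%

(1 + g_nom) = (1 + g_real)(1 + π), so π = 1.1330 / 1.0120 − 1 = 0.11957.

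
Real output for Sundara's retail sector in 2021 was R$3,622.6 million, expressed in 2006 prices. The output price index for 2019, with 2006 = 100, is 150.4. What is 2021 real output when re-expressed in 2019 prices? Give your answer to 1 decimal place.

R$5,448.4 million

Real output in 2019 prices = Real output in 2006 prices × (P_2019/P_2006) = 3622.6 × 1.504 = 5448.39.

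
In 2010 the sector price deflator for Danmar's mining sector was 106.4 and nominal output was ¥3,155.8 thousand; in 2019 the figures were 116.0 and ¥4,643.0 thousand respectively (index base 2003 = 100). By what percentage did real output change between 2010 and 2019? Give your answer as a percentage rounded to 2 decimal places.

Deflate each year: 2010 → 3155.8/1.064 = 2965.98; 2019 → 4643.0/1.160 = 4002.59.
So real output changed by 4002.59/2965.98 − 1 = 0.3495, i.e. 34.95%.

34.95%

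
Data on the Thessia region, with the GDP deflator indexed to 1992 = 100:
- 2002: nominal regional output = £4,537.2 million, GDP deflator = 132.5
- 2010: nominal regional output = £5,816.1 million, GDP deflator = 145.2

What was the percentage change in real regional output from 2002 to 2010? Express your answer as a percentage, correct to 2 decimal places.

Real regional output 2002 = 4537.2 / 1.325 = 3424.30.
Real regional output 2010 = 5816.1 / 1.452 = 4005.58.
Real growth = 4005.58 / 3424.30 − 1 = 0.1698.

16.98%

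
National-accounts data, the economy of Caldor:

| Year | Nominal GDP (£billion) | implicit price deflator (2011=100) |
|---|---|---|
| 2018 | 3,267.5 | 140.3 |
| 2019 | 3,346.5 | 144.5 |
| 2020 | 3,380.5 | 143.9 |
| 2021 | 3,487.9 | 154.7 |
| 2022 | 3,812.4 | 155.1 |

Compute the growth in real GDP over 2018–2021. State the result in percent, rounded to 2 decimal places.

Real GDP 2018 = 3267.5/1.403 = 2328.94.
Real GDP 2021 = 3487.9/1.547 = 2254.62.
Change = 2254.62/2328.94 − 1 = -0.0319.

-3.19%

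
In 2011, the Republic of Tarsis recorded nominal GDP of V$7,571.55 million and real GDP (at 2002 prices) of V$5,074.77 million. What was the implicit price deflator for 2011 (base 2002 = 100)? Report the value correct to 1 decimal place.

implicit price deflator = (Nominal / Real) × 100 = 7571.55 / 5074.77 × 100 = 149.20.

149.2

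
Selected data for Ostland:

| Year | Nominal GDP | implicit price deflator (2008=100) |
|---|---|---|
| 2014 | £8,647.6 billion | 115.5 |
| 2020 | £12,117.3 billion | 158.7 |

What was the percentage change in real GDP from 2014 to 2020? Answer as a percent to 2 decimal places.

1.98%

Real GDP 2014 = 8647.6 / 1.155 = 7487.10.
Real GDP 2020 = 12117.3 / 1.587 = 7635.35.
Real growth = 7635.35 / 7487.10 − 1 = 0.0198.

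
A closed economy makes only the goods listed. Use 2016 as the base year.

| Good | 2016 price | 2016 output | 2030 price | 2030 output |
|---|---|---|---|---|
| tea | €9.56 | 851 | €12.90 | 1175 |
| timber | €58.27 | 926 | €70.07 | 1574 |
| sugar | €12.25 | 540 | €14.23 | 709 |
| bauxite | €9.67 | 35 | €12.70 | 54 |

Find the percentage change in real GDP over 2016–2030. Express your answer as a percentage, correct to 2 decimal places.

62.44%

Real GDP 2016 = Nominal GDP 2016 = 9.56·851 + 58.27·926 + 12.25·540 + 9.67·35 = 69047.03.
Real GDP 2030 (at 2016 prices) = 9.56·1175 + 58.27·1574 + 12.25·709 + 9.67·54 = 112157.41.
Real growth = 112157.41/69047.03 − 1 = 0.6244.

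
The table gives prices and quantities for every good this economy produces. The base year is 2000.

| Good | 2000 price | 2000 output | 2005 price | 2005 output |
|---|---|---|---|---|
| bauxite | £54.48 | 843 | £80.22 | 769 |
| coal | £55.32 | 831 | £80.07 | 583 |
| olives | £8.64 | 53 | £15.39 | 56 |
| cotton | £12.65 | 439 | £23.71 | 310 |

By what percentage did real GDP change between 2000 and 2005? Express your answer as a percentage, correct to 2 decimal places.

-19.77%

Real GDP 2000 = Nominal GDP 2000 = 54.48·843 + 55.32·831 + 8.64·53 + 12.65·439 = 97908.83.
Real GDP 2005 (at 2000 prices) = 54.48·769 + 55.32·583 + 8.64·56 + 12.65·310 = 78552.02.
Real growth = 78552.02/97908.83 − 1 = -0.1977.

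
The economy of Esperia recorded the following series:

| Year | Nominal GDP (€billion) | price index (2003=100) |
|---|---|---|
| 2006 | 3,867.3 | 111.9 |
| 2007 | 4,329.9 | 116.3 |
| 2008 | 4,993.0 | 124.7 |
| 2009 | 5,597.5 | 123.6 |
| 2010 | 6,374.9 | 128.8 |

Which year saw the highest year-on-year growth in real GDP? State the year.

2009

2007: real = 4329.9/1.163 = 3723.04; growth vs 2006 (3456.03) = 7.73%.
2008: real = 4993.0/1.247 = 4004.01; growth vs 2007 (3723.04) = 7.55%.
2009: real = 5597.5/1.236 = 4528.72; growth vs 2008 (4004.01) = 13.10%.
2010: real = 6374.9/1.288 = 4949.46; growth vs 2009 (4528.72) = 9.29%.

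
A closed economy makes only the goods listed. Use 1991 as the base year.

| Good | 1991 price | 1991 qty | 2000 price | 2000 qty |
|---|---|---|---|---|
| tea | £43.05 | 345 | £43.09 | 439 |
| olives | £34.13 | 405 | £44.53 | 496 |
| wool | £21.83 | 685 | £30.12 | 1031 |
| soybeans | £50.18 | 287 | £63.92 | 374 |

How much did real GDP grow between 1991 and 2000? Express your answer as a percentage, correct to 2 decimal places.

Real GDP 1991 = Nominal GDP 1991 = 43.05·345 + 34.13·405 + 21.83·685 + 50.18·287 = 58030.11.
Real GDP 2000 (at 1991 prices) = 43.05·439 + 34.13·496 + 21.83·1031 + 50.18·374 = 77101.48.
Real growth = 77101.48/58030.11 − 1 = 0.3286.

32.86%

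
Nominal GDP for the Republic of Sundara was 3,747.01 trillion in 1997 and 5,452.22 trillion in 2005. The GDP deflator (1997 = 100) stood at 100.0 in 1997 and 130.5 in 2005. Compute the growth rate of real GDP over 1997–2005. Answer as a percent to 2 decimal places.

Real GDP 1997 = 3747.01 / 1.000 = 3747.01.
Real GDP 2005 = 5452.22 / 1.305 = 4177.95.
Real growth = 4177.95 / 3747.01 − 1 = 0.1150.

11.50%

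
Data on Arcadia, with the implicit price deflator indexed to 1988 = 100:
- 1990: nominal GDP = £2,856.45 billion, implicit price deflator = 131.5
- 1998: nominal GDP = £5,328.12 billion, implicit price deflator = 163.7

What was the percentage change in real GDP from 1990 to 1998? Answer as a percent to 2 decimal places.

Real GDP 1990 = 2856.45 / 1.315 = 2172.21.
Real GDP 1998 = 5328.12 / 1.637 = 3254.81.
Real growth = 3254.81 / 2172.21 − 1 = 0.4984.

49.84%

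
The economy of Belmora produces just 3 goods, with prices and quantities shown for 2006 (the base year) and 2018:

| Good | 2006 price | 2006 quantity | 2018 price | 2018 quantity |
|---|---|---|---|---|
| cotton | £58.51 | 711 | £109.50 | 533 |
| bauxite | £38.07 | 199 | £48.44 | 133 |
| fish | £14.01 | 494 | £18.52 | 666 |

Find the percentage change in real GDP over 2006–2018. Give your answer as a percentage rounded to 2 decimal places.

-18.75%

Real GDP 2006 = Nominal GDP 2006 = 58.51·711 + 38.07·199 + 14.01·494 = 56097.48.
Real GDP 2018 (at 2006 prices) = 58.51·533 + 38.07·133 + 14.01·666 = 45579.80.
Real growth = 45579.80/56097.48 − 1 = -0.1875.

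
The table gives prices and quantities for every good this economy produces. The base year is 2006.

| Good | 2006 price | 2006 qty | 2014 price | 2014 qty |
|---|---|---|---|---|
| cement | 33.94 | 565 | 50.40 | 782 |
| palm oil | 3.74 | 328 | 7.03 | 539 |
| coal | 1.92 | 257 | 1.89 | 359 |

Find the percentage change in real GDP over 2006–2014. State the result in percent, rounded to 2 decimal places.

39.96%

Real GDP 2006 = Nominal GDP 2006 = 33.94·565 + 3.74·328 + 1.92·257 = 20896.26.
Real GDP 2014 (at 2006 prices) = 33.94·782 + 3.74·539 + 1.92·359 = 29246.22.
Real growth = 29246.22/20896.26 − 1 = 0.3996.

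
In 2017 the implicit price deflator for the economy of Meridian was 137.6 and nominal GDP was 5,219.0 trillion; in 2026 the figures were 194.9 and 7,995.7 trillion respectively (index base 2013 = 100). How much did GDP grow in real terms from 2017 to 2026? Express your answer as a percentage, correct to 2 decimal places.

8.16%

Deflate each year: 2017 → 5219.0/1.376 = 3792.88; 2026 → 7995.7/1.949 = 4102.46.
So real GDP changed by 4102.46/3792.88 − 1 = 0.0816, i.e. 8.16%.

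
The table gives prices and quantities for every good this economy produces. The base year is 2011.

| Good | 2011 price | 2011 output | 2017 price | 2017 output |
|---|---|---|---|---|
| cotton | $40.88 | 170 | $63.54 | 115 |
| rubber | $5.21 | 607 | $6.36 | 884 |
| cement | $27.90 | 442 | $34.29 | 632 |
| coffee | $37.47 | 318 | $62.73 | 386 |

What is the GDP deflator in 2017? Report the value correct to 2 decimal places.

Nominal GDP 2017 = 63.54·115 + 6.36·884 + 34.29·632 + 62.73·386 = 58814.40.
Real GDP 2017 (at 2011 prices) = 40.88·115 + 5.21·884 + 27.90·632 + 37.47·386 = 41403.06.
Deflator = Nominal/Real × 100 = 58814.40/41403.06 × 100 = 142.053.

142.05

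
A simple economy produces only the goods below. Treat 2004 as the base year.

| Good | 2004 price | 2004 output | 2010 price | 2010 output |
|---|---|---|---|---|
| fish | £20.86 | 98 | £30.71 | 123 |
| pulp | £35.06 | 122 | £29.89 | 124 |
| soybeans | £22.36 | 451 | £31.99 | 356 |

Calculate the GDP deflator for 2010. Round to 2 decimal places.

Nominal GDP 2010 = 30.71·123 + 29.89·124 + 31.99·356 = 18872.13.
Real GDP 2010 (at 2004 prices) = 20.86·123 + 35.06·124 + 22.36·356 = 14873.38.
Deflator = Nominal/Real × 100 = 18872.13/14873.38 × 100 = 126.885.

126.89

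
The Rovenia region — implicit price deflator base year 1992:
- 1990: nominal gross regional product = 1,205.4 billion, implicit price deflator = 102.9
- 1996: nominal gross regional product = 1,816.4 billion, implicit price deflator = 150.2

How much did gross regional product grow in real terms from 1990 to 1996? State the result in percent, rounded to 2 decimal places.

Real gross regional product 1990 = 1205.4 / 1.029 = 1171.43.
Real gross regional product 1996 = 1816.4 / 1.502 = 1209.32.
Real growth = 1209.32 / 1171.43 − 1 = 0.0323.

3.23%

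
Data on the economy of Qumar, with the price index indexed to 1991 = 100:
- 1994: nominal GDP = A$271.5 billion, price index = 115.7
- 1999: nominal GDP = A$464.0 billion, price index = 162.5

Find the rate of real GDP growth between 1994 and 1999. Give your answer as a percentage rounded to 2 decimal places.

Real GDP 1994 = 271.5 / 1.157 = 234.66.
Real GDP 1999 = 464.0 / 1.625 = 285.54.
Real growth = 285.54 / 234.66 − 1 = 0.2168.

21.68%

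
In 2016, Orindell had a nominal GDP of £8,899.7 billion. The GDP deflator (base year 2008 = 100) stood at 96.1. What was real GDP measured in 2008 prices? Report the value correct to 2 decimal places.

£9,260.87 billion

Real GDP = Nominal / (GDP deflator/100) = 8899.7 / 0.961 = 9260.87.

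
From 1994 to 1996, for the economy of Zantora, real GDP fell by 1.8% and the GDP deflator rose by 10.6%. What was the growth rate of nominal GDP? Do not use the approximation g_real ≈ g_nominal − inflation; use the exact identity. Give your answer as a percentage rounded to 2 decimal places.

(1 + g_nom) = (1 + g_real)(1 + π) = 0.9820 × 1.1060 = 1.08609.

8.61%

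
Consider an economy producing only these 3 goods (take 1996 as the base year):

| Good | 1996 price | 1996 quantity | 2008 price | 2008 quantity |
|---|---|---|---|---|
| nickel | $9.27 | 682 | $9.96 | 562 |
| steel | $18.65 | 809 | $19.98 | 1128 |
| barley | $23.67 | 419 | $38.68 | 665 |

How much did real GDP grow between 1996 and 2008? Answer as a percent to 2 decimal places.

Real GDP 1996 = Nominal GDP 1996 = 9.27·682 + 18.65·809 + 23.67·419 = 31327.72.
Real GDP 2008 (at 1996 prices) = 9.27·562 + 18.65·1128 + 23.67·665 = 41987.49.
Real growth = 41987.49/31327.72 − 1 = 0.3403.

34.03%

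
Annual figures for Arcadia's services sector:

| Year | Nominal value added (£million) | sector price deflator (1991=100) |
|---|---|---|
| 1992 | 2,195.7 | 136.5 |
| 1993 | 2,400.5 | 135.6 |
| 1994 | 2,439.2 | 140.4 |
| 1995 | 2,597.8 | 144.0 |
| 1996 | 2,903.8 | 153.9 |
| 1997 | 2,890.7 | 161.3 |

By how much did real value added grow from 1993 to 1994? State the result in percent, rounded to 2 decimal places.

Real value added 1993 = 2400.5/1.356 = 1770.28.
Real value added 1994 = 2439.2/1.404 = 1737.32.
Change = 1737.32/1770.28 − 1 = -0.0186.

-1.86%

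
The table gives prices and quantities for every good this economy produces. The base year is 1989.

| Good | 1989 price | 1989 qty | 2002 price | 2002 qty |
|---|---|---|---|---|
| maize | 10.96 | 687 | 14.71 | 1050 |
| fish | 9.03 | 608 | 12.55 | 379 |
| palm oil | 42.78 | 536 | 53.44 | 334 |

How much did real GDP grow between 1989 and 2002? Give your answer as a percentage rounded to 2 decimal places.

Real GDP 1989 = Nominal GDP 1989 = 10.96·687 + 9.03·608 + 42.78·536 = 35949.84.
Real GDP 2002 (at 1989 prices) = 10.96·1050 + 9.03·379 + 42.78·334 = 29218.89.
Real growth = 29218.89/35949.84 − 1 = -0.1872.

-18.72%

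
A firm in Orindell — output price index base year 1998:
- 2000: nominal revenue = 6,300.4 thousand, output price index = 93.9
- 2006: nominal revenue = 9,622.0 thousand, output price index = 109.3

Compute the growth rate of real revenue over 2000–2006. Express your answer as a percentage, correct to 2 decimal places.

31.20%

Deflate each year: 2000 → 6300.4/0.939 = 6709.69; 2006 → 9622.0/1.093 = 8803.29.
So real revenue changed by 8803.29/6709.69 − 1 = 0.3120, i.e. 31.20%.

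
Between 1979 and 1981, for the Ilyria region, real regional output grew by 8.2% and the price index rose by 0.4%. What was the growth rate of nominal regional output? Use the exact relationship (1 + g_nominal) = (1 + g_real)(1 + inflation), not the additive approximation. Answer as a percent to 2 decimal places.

(1 + g_nom) = (1 + g_real)(1 + π) = 1.0820 × 1.0040 = 1.08633.

8.63%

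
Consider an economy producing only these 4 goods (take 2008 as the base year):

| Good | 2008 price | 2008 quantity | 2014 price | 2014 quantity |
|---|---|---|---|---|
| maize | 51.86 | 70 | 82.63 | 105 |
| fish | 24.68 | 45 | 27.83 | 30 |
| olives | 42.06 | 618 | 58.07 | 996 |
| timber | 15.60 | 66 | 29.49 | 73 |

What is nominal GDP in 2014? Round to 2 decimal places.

Nominal GDP 2014 = Σ (p_2014 × q_2014) = 82.63·105 + 27.83·30 + 58.07·996 + 29.49·73 = 69501.54.

69501.54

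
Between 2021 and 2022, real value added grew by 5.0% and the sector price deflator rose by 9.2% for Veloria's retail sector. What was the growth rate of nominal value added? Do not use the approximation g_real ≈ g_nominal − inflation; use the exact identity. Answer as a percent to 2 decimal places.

(1 + g_nom) = (1 + g_real)(1 + π) = 1.0500 × 1.0920 = 1.14660.

14.66%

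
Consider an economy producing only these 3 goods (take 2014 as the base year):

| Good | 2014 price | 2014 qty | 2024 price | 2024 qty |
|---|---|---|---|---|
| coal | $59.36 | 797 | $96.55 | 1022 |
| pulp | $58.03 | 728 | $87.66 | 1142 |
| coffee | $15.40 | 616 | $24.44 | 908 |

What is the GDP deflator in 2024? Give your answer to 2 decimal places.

156.81

Nominal GDP 2024 = 96.55·1022 + 87.66·1142 + 24.44·908 = 220973.34.
Real GDP 2024 (at 2014 prices) = 59.36·1022 + 58.03·1142 + 15.40·908 = 140919.38.
Deflator = Nominal/Real × 100 = 220973.34/140919.38 × 100 = 156.808.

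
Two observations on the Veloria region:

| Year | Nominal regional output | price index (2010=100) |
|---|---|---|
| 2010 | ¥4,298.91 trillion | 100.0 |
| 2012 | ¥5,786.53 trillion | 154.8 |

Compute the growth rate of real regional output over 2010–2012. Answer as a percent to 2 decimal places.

-13.05%

Deflate each year: 2010 → 4298.91/1.000 = 4298.91; 2012 → 5786.53/1.548 = 3738.07.
So real regional output changed by 3738.07/4298.91 − 1 = -0.1305, i.e. -13.05%.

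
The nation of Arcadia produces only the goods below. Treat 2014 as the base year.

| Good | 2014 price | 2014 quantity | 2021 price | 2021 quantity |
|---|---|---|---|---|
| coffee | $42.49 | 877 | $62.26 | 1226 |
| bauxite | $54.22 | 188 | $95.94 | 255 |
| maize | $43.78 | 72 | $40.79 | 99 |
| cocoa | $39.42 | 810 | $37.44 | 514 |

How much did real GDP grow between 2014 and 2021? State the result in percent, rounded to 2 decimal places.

Real GDP 2014 = Nominal GDP 2014 = 42.49·877 + 54.22·188 + 43.78·72 + 39.42·810 = 82539.45.
Real GDP 2021 (at 2014 prices) = 42.49·1226 + 54.22·255 + 43.78·99 + 39.42·514 = 90514.94.
Real growth = 90514.94/82539.45 − 1 = 0.0966.

9.66%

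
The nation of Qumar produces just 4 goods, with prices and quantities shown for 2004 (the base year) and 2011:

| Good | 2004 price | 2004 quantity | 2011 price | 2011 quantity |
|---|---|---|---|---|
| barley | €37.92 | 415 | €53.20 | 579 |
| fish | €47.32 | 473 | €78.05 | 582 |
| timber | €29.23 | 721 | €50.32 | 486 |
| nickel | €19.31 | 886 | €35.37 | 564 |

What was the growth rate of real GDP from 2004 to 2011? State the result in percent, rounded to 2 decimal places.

Real GDP 2004 = Nominal GDP 2004 = 37.92·415 + 47.32·473 + 29.23·721 + 19.31·886 = 76302.65.
Real GDP 2011 (at 2004 prices) = 37.92·579 + 47.32·582 + 29.23·486 + 19.31·564 = 74592.54.
Real growth = 74592.54/76302.65 − 1 = -0.0224.

-2.24%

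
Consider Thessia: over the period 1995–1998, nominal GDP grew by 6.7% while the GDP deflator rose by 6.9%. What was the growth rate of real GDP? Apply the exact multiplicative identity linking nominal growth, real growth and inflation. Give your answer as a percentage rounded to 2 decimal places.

-0.19%

(1 + g_nom) = (1 + g_real)(1 + π), so g_real = 1.0670 / 1.0690 − 1 = -0.00187.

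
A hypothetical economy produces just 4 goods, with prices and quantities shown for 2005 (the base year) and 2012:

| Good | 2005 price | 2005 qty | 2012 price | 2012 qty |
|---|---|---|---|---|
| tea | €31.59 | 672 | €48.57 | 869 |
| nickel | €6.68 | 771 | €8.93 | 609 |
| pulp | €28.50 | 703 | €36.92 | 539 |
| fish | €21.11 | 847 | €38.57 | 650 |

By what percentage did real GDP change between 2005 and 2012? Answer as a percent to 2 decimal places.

Real GDP 2005 = Nominal GDP 2005 = 31.59·672 + 6.68·771 + 28.50·703 + 21.11·847 = 64294.43.
Real GDP 2012 (at 2005 prices) = 31.59·869 + 6.68·609 + 28.50·539 + 21.11·650 = 60602.83.
Real growth = 60602.83/64294.43 − 1 = -0.0574.

-5.74%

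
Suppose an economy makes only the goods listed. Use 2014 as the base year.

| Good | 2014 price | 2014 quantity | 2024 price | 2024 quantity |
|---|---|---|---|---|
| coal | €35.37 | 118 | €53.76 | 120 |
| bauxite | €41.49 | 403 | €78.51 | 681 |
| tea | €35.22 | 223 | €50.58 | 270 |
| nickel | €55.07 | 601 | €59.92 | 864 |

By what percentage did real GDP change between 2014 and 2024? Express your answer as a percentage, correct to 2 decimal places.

Real GDP 2014 = Nominal GDP 2014 = 35.37·118 + 41.49·403 + 35.22·223 + 55.07·601 = 61845.26.
Real GDP 2024 (at 2014 prices) = 35.37·120 + 41.49·681 + 35.22·270 + 55.07·864 = 89588.97.
Real growth = 89588.97/61845.26 − 1 = 0.4486.

44.86%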